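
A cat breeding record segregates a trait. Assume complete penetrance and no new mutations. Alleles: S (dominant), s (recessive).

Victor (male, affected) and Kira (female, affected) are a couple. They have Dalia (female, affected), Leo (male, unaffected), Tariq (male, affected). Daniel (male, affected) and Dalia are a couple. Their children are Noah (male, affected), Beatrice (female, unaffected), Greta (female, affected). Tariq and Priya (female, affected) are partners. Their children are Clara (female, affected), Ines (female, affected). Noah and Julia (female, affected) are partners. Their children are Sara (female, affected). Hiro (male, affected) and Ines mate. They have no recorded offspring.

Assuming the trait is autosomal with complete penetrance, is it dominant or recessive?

dominant

Victor and Kira are both affected yet have an unaffected child Leo. Under a recessive model two affected parents are homozygous and every child would be affected, so the trait cannot be recessive.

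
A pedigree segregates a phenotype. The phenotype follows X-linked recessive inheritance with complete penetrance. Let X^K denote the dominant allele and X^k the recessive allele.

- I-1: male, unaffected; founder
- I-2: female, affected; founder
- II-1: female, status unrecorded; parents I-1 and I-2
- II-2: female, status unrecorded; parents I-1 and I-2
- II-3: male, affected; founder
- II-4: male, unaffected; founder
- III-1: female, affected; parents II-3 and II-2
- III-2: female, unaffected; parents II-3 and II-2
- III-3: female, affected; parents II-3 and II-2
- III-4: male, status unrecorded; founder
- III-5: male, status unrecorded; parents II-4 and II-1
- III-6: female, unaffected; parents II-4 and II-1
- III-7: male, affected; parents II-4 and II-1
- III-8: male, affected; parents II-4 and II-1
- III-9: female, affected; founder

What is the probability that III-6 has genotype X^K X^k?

1/2

II-4 is unaffected, so II-4 is X^K Y.
II-1 received K from I-1 (X^K Y) and received k from I-2 (X^k X^k), so II-1 is X^K X^k.
Their cross gives offspring ratios 1/2 X^K X^K : 1/2 X^K X^k. Conditioning on III-6 being unaffected, P(X^K X^k) = 1/2 / 1 = 1/2.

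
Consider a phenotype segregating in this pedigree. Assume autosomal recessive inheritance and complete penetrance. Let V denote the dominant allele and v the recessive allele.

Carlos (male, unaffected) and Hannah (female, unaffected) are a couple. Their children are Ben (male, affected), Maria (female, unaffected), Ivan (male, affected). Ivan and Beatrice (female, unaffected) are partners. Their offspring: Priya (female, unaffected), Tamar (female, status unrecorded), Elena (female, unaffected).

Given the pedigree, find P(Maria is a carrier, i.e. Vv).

Carlos is unaffected so carries V and passed v to Ben (vv), so Carlos is Vv.
Hannah is unaffected so carries V and passed v to Ben (vv), so Hannah is Vv.
Their cross gives offspring ratios 1/4 VV : 1/2 Vv : 1/4 vv. Conditioning on Maria being unaffected, P(Vv) = 1/2 / 3/4 = 2/3.

2/3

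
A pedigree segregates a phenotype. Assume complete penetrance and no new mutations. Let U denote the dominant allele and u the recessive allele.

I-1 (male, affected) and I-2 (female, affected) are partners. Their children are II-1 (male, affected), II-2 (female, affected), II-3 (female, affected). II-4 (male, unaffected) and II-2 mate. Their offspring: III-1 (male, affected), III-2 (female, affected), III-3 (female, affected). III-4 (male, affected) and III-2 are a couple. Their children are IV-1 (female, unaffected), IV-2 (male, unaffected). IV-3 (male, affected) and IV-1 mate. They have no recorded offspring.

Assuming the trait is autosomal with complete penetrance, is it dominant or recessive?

III-4 and III-2 are both affected yet have an unaffected child IV-1. Under a recessive model two affected parents are homozygous and every child would be affected, so the trait cannot be recessive.

dominant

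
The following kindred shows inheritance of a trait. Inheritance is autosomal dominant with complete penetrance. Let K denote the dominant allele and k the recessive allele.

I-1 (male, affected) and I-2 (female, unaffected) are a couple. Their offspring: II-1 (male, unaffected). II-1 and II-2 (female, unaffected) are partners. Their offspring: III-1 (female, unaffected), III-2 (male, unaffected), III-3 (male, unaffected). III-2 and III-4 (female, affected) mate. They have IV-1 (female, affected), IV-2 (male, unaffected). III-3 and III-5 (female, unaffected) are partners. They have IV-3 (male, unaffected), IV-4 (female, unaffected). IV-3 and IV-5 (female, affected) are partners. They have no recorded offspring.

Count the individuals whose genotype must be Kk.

Obligate heterozygotes: I-1 is affected so carries K and passed k to II-1 (kk), so I-1 is Kk; III-4 is affected so carries K and passed k to IV-2 (kk), so III-4 is Kk; IV-1 is affected so carries K and received k from III-2 (kk), so IV-1 is Kk.
Every other individual is either homozygous by phenotype or has at least one consistent homozygous assignment, so the count is 3.

3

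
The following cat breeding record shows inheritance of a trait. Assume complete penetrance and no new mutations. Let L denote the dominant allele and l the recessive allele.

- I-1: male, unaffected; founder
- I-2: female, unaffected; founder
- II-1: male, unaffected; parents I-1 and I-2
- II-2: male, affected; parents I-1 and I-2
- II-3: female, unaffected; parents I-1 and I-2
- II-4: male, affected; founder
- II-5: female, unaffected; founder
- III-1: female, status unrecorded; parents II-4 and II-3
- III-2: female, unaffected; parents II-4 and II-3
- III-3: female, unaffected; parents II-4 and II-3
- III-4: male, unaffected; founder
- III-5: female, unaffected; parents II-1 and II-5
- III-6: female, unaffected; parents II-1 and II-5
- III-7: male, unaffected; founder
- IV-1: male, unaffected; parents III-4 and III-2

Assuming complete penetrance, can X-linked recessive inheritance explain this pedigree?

Yes

A consistent assignment under X-linked recessive exists: I-1 X^L Y, I-2 X^L X^l, II-1 X^L Y, II-2 X^l Y, II-3 X^L X^L, II-4 X^l Y, II-5 X^L X^L, III-1 X^L X^l, III-2 X^L X^l, III-3 X^L X^l, III-4 X^L Y, III-5 X^L X^L, III-6 X^L X^L, III-7 X^L Y, IV-1 X^L Y.
In this assignment every recorded phenotype matches its genotype and every non-founder's genotype is obtainable from its parents' genotypes, so the pedigree is consistent.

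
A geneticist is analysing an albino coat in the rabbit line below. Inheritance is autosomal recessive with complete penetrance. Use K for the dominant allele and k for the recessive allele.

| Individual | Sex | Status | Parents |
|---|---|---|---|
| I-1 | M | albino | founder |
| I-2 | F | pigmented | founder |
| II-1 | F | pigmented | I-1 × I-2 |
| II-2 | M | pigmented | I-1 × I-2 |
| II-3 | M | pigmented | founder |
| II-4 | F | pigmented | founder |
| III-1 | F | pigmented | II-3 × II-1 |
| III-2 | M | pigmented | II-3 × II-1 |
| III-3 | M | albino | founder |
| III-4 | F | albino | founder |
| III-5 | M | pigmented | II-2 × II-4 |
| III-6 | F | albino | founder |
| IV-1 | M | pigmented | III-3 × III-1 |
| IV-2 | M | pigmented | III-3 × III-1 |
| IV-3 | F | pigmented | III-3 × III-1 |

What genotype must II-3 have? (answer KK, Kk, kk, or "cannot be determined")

II-3's phenotype allows KK or Kk, and no parent or child forces a single allele at both positions; consistent genotype assignments exist with II-3 as KK or Kk.

cannot be determined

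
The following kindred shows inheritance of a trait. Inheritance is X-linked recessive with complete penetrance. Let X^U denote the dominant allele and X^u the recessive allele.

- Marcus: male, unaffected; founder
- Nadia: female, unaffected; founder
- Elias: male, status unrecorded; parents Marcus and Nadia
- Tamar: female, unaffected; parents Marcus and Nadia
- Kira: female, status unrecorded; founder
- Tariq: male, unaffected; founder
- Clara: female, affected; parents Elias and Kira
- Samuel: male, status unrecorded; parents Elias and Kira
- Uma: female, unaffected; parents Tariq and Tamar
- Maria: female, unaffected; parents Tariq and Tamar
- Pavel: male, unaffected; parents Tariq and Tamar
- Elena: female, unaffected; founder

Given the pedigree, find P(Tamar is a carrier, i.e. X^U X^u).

1/3

Marcus is unaffected, so Marcus is X^U Y.
Nadia is unaffected so carries U and passed u to Elias (X^u Y), so Nadia is X^U X^u.
Their cross gives offspring ratios 1/2 X^U X^U : 1/2 X^U X^u. Conditioning on Tamar being unaffected, P(X^U X^u) = 1/2 / 1 = 1/2 before taking Tamar's own offspring into account.
Tariq is unaffected, so Tariq is X^U Y.
Now use Tamar's offspring. Probability of each recorded status — unaffected son Pavel: 1/2 if Tamar is X^U X^u, 1 if X^U X^U. (Uma, Maria: equally likely either way, so uninformative.)
Bayes: P(X^U X^u) = 1/2·1/2 / (1/2·1/2 + 1/2·1) = 1/3.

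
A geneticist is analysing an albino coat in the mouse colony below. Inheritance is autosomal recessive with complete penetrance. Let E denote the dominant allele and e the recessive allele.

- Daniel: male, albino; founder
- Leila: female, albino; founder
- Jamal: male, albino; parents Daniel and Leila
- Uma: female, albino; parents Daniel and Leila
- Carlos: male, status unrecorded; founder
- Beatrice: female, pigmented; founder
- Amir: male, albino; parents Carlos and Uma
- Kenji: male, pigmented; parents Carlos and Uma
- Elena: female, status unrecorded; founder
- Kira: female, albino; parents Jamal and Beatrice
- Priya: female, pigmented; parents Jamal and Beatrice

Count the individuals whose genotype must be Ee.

4

Obligate heterozygotes: Carlos passed E to Kenji (Ee, whose e came from Uma) and passed e to Amir (ee), so Carlos is Ee; Beatrice is pigmented so carries E and passed e to Kira (ee), so Beatrice is Ee; Kenji is pigmented so carries E and received e from Uma (ee), so Kenji is Ee; Priya is pigmented so carries E and received e from Jamal (ee), so Priya is Ee.
Every other individual is either homozygous by phenotype or has at least one consistent homozygous assignment, so the count is 4.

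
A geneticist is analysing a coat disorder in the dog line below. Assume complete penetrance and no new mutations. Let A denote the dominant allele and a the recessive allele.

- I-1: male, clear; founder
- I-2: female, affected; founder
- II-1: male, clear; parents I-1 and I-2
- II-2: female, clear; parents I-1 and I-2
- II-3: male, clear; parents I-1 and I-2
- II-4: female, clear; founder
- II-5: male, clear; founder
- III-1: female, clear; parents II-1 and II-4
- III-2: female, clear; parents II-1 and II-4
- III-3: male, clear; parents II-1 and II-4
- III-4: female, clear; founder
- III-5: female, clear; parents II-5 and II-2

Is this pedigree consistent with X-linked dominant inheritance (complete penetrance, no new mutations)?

A consistent assignment under X-linked dominant exists: I-1 X^a Y, I-2 X^A X^a, II-1 X^a Y, II-2 X^a X^a, II-3 X^a Y, II-4 X^a X^a, II-5 X^a Y, III-1 X^a X^a, III-2 X^a X^a, III-3 X^a Y, III-4 X^a X^a, III-5 X^a X^a.
In this assignment every recorded phenotype matches its genotype and every non-founder's genotype is obtainable from its parents' genotypes, so the pedigree is consistent.

Yes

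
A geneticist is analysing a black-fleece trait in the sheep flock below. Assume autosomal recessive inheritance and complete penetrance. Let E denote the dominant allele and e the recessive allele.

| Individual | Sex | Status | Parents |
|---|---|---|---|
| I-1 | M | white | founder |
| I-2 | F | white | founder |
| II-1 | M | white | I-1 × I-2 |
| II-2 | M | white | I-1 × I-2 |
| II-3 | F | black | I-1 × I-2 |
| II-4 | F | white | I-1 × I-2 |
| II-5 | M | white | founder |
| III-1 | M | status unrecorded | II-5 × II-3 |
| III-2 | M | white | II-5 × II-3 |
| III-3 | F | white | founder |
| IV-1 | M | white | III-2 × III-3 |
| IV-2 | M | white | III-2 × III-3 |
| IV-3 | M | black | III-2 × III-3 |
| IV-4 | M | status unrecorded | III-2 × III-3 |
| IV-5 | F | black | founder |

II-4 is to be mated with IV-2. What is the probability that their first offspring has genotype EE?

I-1 is white so carries E and passed e to II-3 (ee), so I-1 is Ee.
I-2 is white so carries E and passed e to II-3 (ee), so I-2 is Ee.
II-4 is a white offspring of I-1 (Ee) × I-2 (Ee), whose cross gives 1/4 EE : 1/2 Ee : 1/4 ee; conditioning on being white, II-4 is EE with probability 1/3, Ee with probability 2/3.
III-2 is white so carries E and received e from II-3 (ee), so III-2 is Ee.
III-3 is white so carries E and passed e to IV-3 (ee), so III-3 is Ee.
IV-2 is a white offspring of III-2 (Ee) × III-3 (Ee), whose cross gives 1/4 EE : 1/2 Ee : 1/4 ee; conditioning on being white, IV-2 is EE with probability 1/3, Ee with probability 2/3.
Summing over parental genotype combinations, P(offspring has genotype EE) = 1/9·1 + 2/9·1/2 + 2/9·1/2 + 4/9·1/4 = 4/9.

4/9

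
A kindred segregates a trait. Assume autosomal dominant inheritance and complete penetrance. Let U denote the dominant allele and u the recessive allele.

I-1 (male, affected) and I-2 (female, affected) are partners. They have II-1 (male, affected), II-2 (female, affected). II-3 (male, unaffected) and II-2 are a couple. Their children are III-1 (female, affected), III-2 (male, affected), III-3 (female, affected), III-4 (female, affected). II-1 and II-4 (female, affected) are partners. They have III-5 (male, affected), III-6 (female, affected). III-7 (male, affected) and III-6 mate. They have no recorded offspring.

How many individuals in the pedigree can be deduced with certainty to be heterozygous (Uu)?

Obligate heterozygotes: III-1 is affected so carries U and received u from II-3 (uu), so III-1 is Uu; III-2 is affected so carries U and received u from II-3 (uu), so III-2 is Uu; III-3 is affected so carries U and received u from II-3 (uu), so III-3 is Uu; III-4 is affected so carries U and received u from II-3 (uu), so III-4 is Uu.
Every other individual is either homozygous by phenotype or has at least one consistent homozygous assignment, so the count is 4.

4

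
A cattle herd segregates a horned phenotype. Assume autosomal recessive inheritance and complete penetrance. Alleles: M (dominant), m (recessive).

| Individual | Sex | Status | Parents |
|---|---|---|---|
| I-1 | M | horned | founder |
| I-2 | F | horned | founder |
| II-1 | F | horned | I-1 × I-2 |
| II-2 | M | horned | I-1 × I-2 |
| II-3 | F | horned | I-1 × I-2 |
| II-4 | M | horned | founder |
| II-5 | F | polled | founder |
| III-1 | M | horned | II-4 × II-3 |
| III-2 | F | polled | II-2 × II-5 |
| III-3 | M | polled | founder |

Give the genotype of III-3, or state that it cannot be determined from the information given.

III-3's phenotype allows MM or Mm, and no parent or child forces a single allele at both positions; consistent genotype assignments exist with III-3 as MM or Mm.

cannot be determined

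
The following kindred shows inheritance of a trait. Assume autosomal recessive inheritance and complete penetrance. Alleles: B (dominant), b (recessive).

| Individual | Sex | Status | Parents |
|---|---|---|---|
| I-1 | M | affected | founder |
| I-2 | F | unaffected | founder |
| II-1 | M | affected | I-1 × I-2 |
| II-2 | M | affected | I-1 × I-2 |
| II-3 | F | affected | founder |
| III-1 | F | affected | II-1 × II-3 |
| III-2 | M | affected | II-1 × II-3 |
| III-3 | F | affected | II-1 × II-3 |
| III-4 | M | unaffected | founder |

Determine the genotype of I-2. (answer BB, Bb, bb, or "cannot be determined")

From phenotype alone, I-2 is BB or Bb.
I-2 is unaffected so carries B and passed b to II-1 (bb), so I-2 is Bb.

Bb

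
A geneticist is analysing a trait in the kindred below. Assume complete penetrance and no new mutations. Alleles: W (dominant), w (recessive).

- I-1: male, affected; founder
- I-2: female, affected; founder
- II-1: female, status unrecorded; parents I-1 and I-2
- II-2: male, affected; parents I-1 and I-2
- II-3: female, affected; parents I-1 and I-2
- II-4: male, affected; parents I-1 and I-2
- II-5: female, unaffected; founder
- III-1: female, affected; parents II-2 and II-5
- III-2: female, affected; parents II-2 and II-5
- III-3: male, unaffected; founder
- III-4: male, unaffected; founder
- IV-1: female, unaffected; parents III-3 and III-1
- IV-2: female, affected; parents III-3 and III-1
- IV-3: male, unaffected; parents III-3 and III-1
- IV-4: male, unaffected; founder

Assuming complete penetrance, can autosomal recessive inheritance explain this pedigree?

A consistent assignment under autosomal recessive exists: I-1 ww, I-2 ww, II-1 ww, II-2 ww, II-3 ww, II-4 ww, II-5 Ww, III-1 ww, III-2 ww, III-3 Ww, III-4 WW, IV-1 Ww, IV-2 ww, IV-3 Ww, IV-4 WW.
In this assignment every recorded phenotype matches its genotype and every non-founder's genotype is obtainable from its parents' genotypes, so the pedigree is consistent.

Yes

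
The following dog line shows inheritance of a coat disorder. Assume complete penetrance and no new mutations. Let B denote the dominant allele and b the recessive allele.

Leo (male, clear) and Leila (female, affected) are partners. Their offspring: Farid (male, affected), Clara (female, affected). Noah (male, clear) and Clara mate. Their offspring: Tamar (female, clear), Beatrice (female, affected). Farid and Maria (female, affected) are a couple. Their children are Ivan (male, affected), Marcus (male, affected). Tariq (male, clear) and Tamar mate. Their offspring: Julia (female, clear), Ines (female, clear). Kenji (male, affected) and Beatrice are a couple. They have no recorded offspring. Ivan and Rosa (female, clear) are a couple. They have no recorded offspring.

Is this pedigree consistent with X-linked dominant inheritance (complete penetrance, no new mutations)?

A consistent assignment under X-linked dominant exists: Leo X^b Y, Leila X^B X^B, Farid X^B Y, Clara X^B X^b, Noah X^b Y, Maria X^B X^B, Tamar X^b X^b, Beatrice X^B X^b, Tariq X^b Y, Kenji X^B Y, Ivan X^B Y, Marcus X^B Y, Rosa X^b X^b, Julia X^b X^b, Ines X^b X^b.
In this assignment every recorded phenotype matches its genotype and every non-founder's genotype is obtainable from its parents' genotypes, so the pedigree is consistent.

Yes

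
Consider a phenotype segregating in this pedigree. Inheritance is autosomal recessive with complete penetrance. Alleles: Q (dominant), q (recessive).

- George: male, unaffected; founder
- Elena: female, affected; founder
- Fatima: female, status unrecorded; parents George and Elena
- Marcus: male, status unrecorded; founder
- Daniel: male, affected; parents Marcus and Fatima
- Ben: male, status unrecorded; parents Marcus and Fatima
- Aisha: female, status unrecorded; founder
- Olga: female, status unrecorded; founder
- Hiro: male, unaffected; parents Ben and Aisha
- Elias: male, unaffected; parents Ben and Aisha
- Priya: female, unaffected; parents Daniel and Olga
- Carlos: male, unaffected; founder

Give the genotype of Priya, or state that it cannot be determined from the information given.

From phenotype alone, Priya is QQ or Qq.
Priya is unaffected so carries Q and received q from Daniel (qq), so Priya is Qq.

Qq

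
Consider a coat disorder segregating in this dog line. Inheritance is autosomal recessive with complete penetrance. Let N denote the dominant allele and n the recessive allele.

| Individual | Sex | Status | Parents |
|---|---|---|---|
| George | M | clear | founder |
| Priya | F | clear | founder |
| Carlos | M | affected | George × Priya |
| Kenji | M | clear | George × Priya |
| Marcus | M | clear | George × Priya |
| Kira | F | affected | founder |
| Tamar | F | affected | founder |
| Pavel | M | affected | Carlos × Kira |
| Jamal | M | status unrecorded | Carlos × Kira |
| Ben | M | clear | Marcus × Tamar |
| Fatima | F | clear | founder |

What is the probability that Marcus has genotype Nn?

1/2

George is clear so carries N and passed n to Carlos (nn), so George is Nn.
Priya is clear so carries N and passed n to Carlos (nn), so Priya is Nn.
Their cross gives offspring ratios 1/4 NN : 1/2 Nn : 1/4 nn. Conditioning on Marcus being clear, P(Nn) = 1/2 / 3/4 = 2/3 before taking Marcus's own offspring into account.
Tamar is affected, so Tamar is nn.
Now use Marcus's offspring. Probability of each recorded status — clear son Ben: 1/2 if Marcus is Nn, 1 if NN.
Bayes: P(Nn) = 2/3·1/2 / (2/3·1/2 + 1/3·1) = 1/2.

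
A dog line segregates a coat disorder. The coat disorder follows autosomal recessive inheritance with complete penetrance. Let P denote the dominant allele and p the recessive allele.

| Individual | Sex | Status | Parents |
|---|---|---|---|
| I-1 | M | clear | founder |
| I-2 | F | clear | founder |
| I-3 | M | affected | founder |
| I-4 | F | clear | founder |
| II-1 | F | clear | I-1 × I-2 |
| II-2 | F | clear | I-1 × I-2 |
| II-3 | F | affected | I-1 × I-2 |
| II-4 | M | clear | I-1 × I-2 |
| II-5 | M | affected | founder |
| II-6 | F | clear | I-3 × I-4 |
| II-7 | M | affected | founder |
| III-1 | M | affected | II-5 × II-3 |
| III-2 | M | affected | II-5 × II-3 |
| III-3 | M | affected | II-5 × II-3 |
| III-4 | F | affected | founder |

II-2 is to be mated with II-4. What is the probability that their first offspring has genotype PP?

4/9

I-1 is clear so carries P and passed p to II-3 (pp), so I-1 is Pp.
I-2 is clear so carries P and passed p to II-3 (pp), so I-2 is Pp.
II-2 is a clear offspring of I-1 (Pp) × I-2 (Pp), whose cross gives 1/4 PP : 1/2 Pp : 1/4 pp; conditioning on being clear, II-2 is PP with probability 1/3, Pp with probability 2/3.
II-4 is a clear offspring of I-1 (Pp) × I-2 (Pp), whose cross gives 1/4 PP : 1/2 Pp : 1/4 pp; conditioning on being clear, II-4 is PP with probability 1/3, Pp with probability 2/3.
Summing over parental genotype combinations, P(offspring has genotype PP) = 1/9·1 + 2/9·1/2 + 2/9·1/2 + 4/9·1/4 = 4/9.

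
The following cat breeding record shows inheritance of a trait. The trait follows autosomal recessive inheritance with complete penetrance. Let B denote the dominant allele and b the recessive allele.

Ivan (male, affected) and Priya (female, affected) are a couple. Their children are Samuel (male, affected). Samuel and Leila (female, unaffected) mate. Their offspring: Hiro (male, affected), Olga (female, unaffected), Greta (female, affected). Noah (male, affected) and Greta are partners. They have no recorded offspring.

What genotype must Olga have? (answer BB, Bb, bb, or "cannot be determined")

Bb

From phenotype alone, Olga is BB or Bb.
Olga is unaffected so carries B and received b from Samuel (bb), so Olga is Bb.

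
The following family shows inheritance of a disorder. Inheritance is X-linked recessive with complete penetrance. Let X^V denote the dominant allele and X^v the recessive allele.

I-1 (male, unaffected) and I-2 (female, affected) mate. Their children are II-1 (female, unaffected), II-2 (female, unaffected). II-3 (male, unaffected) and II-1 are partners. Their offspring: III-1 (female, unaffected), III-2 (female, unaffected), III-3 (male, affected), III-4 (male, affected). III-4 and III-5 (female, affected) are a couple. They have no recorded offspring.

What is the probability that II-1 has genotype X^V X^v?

II-1 is unaffected so carries V and received v from I-2 (X^v X^v), so II-1 is X^V X^v, giving P(X^V X^v) = 1.

1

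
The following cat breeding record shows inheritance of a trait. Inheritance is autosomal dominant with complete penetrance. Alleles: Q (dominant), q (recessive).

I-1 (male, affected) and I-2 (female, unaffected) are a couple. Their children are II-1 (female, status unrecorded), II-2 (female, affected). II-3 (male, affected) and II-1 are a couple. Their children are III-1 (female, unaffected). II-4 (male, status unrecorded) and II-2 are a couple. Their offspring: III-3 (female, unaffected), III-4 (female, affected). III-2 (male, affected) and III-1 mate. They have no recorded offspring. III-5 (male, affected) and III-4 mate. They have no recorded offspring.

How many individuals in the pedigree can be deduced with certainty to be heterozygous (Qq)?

Obligate heterozygotes: II-2 is affected so carries Q and received q from I-2 (qq), so II-2 is Qq; II-3 is affected so carries Q and passed q to III-1 (qq), so II-3 is Qq.
Every other individual is either homozygous by phenotype or has at least one consistent homozygous assignment, so the count is 2.

2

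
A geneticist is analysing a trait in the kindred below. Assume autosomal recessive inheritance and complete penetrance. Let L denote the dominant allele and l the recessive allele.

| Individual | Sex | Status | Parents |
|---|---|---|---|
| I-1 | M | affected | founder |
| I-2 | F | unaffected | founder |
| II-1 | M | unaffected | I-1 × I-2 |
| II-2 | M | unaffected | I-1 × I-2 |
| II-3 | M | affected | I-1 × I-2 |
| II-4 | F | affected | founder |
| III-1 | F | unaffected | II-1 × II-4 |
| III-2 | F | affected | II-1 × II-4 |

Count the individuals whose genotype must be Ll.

4

Obligate heterozygotes: I-2 is unaffected so carries L and passed l to II-3 (ll), so I-2 is Ll; II-1 is unaffected so carries L and received l from I-1 (ll), so II-1 is Ll; II-2 is unaffected so carries L and received l from I-1 (ll), so II-2 is Ll; III-1 is unaffected so carries L and received l from II-4 (ll), so III-1 is Ll.
Every other individual is either homozygous by phenotype or has at least one consistent homozygous assignment, so the count is 4.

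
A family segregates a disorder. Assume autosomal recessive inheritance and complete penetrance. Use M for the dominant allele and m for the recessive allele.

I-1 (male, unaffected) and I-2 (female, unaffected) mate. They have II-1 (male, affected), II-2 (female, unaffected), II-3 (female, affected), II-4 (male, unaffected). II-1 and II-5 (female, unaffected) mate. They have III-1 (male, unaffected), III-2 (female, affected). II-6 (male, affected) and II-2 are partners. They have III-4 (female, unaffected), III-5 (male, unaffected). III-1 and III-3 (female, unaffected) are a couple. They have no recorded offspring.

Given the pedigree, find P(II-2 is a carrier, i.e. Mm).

I-1 is unaffected so carries M and passed m to II-1 (mm), so I-1 is Mm.
I-2 is unaffected so carries M and passed m to II-1 (mm), so I-2 is Mm.
Their cross gives offspring ratios 1/4 MM : 1/2 Mm : 1/4 mm. Conditioning on II-2 being unaffected, P(Mm) = 1/2 / 3/4 = 2/3 before taking II-2's own offspring into account.
II-6 is affected, so II-6 is mm.
Now use II-2's offspring. Probability of each recorded status — unaffected daughter III-4: 1/2 if II-2 is Mm, 1 if MM; unaffected son III-5: 1/2 if II-2 is Mm, 1 if MM.
Bayes: P(Mm) = 2/3·1/4 / (2/3·1/4 + 1/3·1) = 1/3.

1/3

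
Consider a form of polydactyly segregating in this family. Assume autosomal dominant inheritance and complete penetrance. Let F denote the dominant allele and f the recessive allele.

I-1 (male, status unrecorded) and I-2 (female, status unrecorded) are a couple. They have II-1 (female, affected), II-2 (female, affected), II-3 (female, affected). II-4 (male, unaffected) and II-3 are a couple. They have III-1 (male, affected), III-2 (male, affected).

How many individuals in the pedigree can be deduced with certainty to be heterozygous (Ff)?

Obligate heterozygotes: III-1 is affected so carries F and received f from II-4 (ff), so III-1 is Ff; III-2 is affected so carries F and received f from II-4 (ff), so III-2 is Ff.
Every other individual is either homozygous by phenotype or has at least one consistent homozygous assignment, so the count is 2.

2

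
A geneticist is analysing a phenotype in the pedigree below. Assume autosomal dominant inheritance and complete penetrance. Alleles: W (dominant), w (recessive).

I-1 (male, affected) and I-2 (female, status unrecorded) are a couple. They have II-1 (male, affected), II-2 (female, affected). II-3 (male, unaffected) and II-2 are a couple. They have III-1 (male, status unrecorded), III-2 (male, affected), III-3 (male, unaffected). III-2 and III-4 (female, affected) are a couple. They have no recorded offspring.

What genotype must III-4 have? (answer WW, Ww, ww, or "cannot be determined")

cannot be determined

III-4's phenotype allows WW or Ww, and no parent or child forces a single allele at both positions; consistent genotype assignments exist with III-4 as WW or Ww.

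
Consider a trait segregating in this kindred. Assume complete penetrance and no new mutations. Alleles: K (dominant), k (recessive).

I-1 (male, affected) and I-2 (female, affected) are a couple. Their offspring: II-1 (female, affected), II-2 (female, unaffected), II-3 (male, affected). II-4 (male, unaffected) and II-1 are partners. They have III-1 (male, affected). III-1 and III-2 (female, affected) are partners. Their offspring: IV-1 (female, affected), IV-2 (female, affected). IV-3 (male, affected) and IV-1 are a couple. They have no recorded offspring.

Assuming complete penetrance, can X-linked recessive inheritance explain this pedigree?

Under X-linked recessive, II-2 (unaffected, female) cannot arise from I-1 (affected) × I-2 (affected).

No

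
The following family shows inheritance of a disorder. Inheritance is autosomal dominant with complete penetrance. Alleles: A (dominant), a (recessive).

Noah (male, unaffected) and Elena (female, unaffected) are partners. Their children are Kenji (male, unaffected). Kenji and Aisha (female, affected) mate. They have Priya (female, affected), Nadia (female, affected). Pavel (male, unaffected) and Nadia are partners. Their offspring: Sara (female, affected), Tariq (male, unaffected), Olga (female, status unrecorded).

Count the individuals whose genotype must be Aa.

3

Obligate heterozygotes: Priya is affected so carries A and received a from Kenji (aa), so Priya is Aa; Nadia is affected so carries A and received a from Kenji (aa), so Nadia is Aa; Sara is affected so carries A and received a from Pavel (aa), so Sara is Aa.
Every other individual is either homozygous by phenotype or has at least one consistent homozygous assignment, so the count is 3.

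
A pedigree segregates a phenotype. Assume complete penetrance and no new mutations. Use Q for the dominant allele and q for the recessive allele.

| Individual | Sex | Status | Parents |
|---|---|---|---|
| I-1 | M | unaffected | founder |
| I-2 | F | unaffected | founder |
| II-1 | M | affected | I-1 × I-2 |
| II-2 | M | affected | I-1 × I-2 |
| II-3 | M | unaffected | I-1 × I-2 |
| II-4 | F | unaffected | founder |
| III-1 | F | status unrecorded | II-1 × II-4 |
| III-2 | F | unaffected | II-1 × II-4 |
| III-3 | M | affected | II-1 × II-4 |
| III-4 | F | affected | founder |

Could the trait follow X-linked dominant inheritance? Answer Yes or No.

Under X-linked dominant, II-1 (affected, male) cannot arise from I-1 (unaffected) × I-2 (unaffected).

No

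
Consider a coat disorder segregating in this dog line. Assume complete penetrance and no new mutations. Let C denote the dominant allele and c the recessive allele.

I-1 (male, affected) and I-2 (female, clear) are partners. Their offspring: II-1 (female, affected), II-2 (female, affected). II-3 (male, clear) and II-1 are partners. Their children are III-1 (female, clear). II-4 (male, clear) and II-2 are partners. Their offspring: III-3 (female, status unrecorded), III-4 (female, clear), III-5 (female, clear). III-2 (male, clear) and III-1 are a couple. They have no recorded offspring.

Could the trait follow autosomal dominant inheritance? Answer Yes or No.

Yes

A consistent assignment under autosomal dominant exists: I-1 CC, I-2 cc, II-1 Cc, II-2 Cc, II-3 cc, II-4 cc, III-1 cc, III-2 cc, III-3 Cc, III-4 cc, III-5 cc.
In this assignment every recorded phenotype matches its genotype and every non-founder's genotype is obtainable from its parents' genotypes, so the pedigree is consistent.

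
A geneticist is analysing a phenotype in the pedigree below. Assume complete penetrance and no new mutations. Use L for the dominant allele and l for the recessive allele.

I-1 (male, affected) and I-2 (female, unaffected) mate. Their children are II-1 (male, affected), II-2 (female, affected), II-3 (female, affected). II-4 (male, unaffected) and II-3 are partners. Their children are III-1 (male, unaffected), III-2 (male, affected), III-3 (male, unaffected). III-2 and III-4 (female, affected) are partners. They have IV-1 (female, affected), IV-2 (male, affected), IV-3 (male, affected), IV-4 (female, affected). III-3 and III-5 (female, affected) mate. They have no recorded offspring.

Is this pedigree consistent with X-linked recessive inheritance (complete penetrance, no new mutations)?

No

Under X-linked recessive, III-1 (unaffected, male) cannot arise from II-4 (unaffected) × II-3 (affected).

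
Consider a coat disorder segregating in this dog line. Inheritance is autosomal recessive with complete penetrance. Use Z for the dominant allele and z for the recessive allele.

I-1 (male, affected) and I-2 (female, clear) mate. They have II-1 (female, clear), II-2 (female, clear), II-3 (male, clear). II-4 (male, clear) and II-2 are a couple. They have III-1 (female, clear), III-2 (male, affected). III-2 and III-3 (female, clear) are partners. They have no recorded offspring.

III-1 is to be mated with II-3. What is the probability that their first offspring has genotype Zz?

II-4 is clear so carries Z and passed z to III-2 (zz), so II-4 is Zz.
II-2 is clear so carries Z and received z from I-1 (zz), so II-2 is Zz.
III-1 is a clear offspring of II-4 (Zz) × II-2 (Zz), whose cross gives 1/4 ZZ : 1/2 Zz : 1/4 zz; conditioning on being clear, III-1 is ZZ with probability 1/3, Zz with probability 2/3.
II-3 is clear so carries Z and received z from I-1 (zz), so II-3 is Zz.
Summing over parental genotype combinations, P(offspring has genotype Zz) = 1/3·1/2 + 2/3·1/2 = 1/2.

1/2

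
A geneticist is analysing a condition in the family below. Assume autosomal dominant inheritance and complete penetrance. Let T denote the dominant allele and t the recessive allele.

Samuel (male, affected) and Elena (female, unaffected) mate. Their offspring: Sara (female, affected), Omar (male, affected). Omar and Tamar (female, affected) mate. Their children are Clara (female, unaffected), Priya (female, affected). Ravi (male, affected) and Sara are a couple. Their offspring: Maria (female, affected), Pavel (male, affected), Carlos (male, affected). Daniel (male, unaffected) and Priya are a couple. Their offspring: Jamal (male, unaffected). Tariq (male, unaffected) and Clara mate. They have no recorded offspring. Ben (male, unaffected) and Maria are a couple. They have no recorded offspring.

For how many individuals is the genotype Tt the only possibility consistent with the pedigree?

Obligate heterozygotes: Sara is affected so carries T and received t from Elena (tt), so Sara is Tt; Omar is affected so carries T and received t from Elena (tt), so Omar is Tt; Tamar is affected so carries T and passed t to Clara (tt), so Tamar is Tt; Priya is affected so carries T and passed t to Jamal (tt), so Priya is Tt.
Every other individual is either homozygous by phenotype or has at least one consistent homozygous assignment, so the count is 4.

4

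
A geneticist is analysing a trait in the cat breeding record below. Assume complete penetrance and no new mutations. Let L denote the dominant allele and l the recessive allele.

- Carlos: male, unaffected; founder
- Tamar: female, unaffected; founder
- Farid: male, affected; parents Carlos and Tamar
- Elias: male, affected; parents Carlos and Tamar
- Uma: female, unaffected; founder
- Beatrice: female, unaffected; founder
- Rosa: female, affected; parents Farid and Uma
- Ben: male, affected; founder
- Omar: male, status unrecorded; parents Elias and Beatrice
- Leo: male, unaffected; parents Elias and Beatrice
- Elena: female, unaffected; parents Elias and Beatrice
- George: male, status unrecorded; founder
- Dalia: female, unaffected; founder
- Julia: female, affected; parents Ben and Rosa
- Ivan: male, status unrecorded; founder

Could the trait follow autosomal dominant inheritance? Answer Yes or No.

No

Under autosomal dominant, Farid (affected, male) cannot arise from Carlos (unaffected) × Tamar (unaffected).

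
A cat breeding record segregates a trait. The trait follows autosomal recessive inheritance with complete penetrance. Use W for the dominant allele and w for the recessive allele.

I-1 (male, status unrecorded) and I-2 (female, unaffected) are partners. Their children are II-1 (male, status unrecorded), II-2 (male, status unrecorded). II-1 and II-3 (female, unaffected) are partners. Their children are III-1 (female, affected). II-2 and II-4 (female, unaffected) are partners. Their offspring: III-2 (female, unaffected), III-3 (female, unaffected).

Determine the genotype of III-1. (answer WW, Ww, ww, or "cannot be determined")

ww

III-1 is affected, so III-1 is ww.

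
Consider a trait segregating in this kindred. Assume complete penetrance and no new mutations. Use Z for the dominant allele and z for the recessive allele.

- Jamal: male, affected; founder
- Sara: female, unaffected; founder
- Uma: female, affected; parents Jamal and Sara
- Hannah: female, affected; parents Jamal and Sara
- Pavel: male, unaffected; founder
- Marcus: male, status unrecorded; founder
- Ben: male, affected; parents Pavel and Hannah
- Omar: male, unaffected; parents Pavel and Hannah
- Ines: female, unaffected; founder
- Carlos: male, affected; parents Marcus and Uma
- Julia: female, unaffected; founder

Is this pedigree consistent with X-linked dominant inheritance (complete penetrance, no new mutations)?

A consistent assignment under X-linked dominant exists: Jamal X^Z Y, Sara X^z X^z, Uma X^Z X^z, Hannah X^Z X^z, Pavel X^z Y, Marcus X^Z Y, Ben X^Z Y, Omar X^z Y, Ines X^z X^z, Carlos X^Z Y, Julia X^z X^z.
In this assignment every recorded phenotype matches its genotype and every non-founder's genotype is obtainable from its parents' genotypes, so the pedigree is consistent.

Yes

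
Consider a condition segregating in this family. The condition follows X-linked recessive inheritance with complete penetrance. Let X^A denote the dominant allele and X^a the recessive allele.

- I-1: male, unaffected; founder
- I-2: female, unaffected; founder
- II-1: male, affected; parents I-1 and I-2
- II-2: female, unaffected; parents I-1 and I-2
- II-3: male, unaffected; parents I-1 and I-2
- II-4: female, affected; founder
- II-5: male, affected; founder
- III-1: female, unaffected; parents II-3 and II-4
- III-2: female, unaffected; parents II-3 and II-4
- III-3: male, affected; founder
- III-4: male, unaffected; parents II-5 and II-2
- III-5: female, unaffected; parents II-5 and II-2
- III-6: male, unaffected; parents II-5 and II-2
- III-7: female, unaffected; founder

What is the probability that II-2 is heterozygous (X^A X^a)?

1/9

I-1 is unaffected, so I-1 is X^A Y.
I-2 is unaffected so carries A and passed a to II-1 (X^a Y), so I-2 is X^A X^a.
Their cross gives offspring ratios 1/2 X^A X^A : 1/2 X^A X^a. Conditioning on II-2 being unaffected, P(X^A X^a) = 1/2 / 1 = 1/2 before taking II-2's own offspring into account.
II-5 is affected, so II-5 is X^a Y.
Now use II-2's offspring. Probability of each recorded status — unaffected son III-4: 1/2 if II-2 is X^A X^a, 1 if X^A X^A; unaffected daughter III-5: 1/2 if II-2 is X^A X^a, 1 if X^A X^A; unaffected son III-6: 1/2 if II-2 is X^A X^a, 1 if X^A X^A.
Bayes: P(X^A X^a) = 1/2·1/8 / (1/2·1/8 + 1/2·1) = 1/9.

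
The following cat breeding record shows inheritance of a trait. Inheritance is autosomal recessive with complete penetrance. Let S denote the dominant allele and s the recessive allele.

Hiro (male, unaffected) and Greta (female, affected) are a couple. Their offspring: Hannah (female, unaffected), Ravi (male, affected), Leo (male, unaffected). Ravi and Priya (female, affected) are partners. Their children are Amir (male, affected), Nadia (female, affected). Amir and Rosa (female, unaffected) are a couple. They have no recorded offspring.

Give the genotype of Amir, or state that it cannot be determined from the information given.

ss

Amir is affected, so Amir is ss.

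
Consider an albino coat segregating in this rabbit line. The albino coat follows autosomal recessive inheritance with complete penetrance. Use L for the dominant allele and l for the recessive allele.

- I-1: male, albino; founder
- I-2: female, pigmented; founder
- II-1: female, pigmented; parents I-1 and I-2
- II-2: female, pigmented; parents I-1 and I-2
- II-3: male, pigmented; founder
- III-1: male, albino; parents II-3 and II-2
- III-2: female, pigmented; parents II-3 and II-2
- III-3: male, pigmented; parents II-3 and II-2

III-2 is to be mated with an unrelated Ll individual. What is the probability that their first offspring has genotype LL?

II-3 is pigmented so carries L and passed l to III-1 (ll), so II-3 is Ll.
II-2 is pigmented so carries L and received l from I-1 (ll), so II-2 is Ll.
III-2 is a pigmented offspring of II-3 (Ll) × II-2 (Ll), whose cross gives 1/4 LL : 1/2 Ll : 1/4 ll; conditioning on being pigmented, III-2 is LL with probability 1/3, Ll with probability 2/3.
Summing over parental genotype combinations, P(offspring has genotype LL) = 1/3·1/2 + 2/3·1/4 = 1/3.

1/3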